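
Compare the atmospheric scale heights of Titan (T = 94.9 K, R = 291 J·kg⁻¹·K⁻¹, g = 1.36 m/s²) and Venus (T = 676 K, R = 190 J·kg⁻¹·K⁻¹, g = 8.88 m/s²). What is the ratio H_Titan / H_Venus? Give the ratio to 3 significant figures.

H = RT/g for each body.
H_Titan = 291 × 94.9 / 1.36 = 20306 m.
H_Venus = 190 × 676 / 8.88 = 14464 m.
H_Titan/H_Venus = 20306/14464 = 1.4039.

H_Titan/H_Venus ≈ 1.40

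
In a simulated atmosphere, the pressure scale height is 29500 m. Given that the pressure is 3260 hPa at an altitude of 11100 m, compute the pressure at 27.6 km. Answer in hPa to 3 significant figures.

P ≈ 1860 hPa

Between two levels, P₂ = P₁ exp(−Δz/H) with Δz = z₂ − z₁.
Δz = 27600 − 11100 = 16500 m; Δz/H = 16500/29500 = 0.55932.
P₂ = 3260 × exp(−0.55932) = 3260 × 0.57160 = 1863.4 hPa.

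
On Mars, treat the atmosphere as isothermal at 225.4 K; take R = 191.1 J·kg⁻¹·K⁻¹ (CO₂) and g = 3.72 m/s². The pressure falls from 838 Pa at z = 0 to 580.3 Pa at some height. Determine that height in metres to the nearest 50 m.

z ≈ 4250 m

Scale height: H = RT/g = 191.1 × 225.4 / 3.72 = 11579 m.
Invert the barometric formula: z = H ln(P₀/P).
P₀/P = 838/580.3 = 1.4441; ln(1.4441) = 0.36749.
z = 11579 × 0.36749 = 4255.2 m.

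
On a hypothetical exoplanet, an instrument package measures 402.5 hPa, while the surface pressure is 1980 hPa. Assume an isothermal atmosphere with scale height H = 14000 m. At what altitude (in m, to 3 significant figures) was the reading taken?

z ≈ 22300 m

Invert the barometric formula: z = H ln(P₀/P).
P₀/P = 1980/402.5 = 4.9193; ln(4.9193) = 1.5932.
z = 14000 × 1.5932 = 22305 m.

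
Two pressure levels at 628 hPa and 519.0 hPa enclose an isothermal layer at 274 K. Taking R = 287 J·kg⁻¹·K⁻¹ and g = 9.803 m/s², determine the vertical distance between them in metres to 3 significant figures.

Δz ≈ 1530 m

Hypsometric equation: Δz = (R T̄/g) ln(P₁/P₂).
R T̄/g = 287 × 274 / 9.803 = 8021.8 m.
ln(628/519.0) = ln(1.2100) = 0.19062.
Δz = 8021.8 × 0.19062 = 1529.1 m.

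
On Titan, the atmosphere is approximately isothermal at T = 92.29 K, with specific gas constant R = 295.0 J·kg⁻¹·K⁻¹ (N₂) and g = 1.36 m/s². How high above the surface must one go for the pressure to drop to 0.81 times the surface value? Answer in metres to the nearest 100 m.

Scale height: H = RT/g = 295.0 × 92.29 / 1.36 = 20019 m.
Set P/P₀ = exp(−z/H) = 0.81, so z = −H ln(0.81).
−ln(0.81) = 0.21072; z = 20019 × 0.21072 = 4218.4 m.

z ≈ 4200 m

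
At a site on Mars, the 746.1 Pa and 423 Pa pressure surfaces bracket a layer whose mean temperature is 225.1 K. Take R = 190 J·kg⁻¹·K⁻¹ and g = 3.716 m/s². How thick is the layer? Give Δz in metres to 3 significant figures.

Δz ≈ 6530 m

Hypsometric equation: Δz = (R T̄/g) ln(P₁/P₂).
R T̄/g = 190 × 225.1 / 3.716 = 11509 m.
ln(746.1/423) = ln(1.7638) = 0.56747.
Δz = 11509 × 0.56747 = 6531.0 m.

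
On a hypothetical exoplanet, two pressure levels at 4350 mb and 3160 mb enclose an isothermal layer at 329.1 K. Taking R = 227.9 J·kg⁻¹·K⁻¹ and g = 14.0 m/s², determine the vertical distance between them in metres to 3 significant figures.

Δz ≈ 1710 m

Hypsometric equation: Δz = (R T̄/g) ln(P₁/P₂).
R T̄/g = 227.9 × 329.1 / 14.0 = 5357.3 m.
ln(4350/3160) = ln(1.3766) = 0.31962.
Δz = 5357.3 × 0.31962 = 1712.3 m.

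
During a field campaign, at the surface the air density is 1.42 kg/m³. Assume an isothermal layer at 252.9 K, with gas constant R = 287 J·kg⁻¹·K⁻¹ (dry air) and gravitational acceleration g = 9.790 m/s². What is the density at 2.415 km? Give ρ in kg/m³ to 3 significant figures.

ρ ≈ 1.03 kg/m³

Scale height: H = RT/g = 287 × 252.9 / 9.790 = 7413.9 m.
In an isothermal atmosphere, density decays like pressure: ρ = ρ₀ exp(−z/H).
z/H = 2415.0/7413.9 = 0.32574; exp(−0.32574) = 0.72199.
ρ = 1.42 × 0.72199 = 1.0252 kg/m³.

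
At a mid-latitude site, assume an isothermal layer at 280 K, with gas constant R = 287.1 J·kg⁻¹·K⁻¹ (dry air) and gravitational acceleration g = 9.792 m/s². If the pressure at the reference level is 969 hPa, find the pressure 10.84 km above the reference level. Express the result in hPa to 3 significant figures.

P ≈ 259 hPa

Scale height: H = RT/g = 287.1 × 280 / 9.792 = 8209.6 m.
Barometric formula: P = P₀ exp(−z/H).
z/H = 10840/8209.6 = 1.3204; exp(−1.3204) = 0.26703.
P = 969 × 0.26703 = 258.75 hPa.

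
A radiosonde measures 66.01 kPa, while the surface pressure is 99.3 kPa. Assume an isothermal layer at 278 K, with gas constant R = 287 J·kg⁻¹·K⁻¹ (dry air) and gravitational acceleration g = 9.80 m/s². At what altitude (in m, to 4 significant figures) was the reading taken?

z ≈ 3324 m

Scale height: H = RT/g = 287 × 278 / 9.80 = 8141.4 m.
Invert the barometric formula: z = H ln(P₀/P).
P₀/P = 99.3/66.01 = 1.5043; ln(1.5043) = 0.40833.
z = 8141.4 × 0.40833 = 3324.4 m.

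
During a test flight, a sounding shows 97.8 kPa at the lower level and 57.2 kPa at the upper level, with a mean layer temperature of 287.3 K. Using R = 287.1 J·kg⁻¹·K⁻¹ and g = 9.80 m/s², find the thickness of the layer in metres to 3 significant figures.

Δz ≈ 4510 m

Hypsometric equation: Δz = (R T̄/g) ln(P₁/P₂).
R T̄/g = 287.1 × 287.3 / 9.80 = 8416.7 m.
ln(97.8/57.2) = ln(1.7098) = 0.53638.
Δz = 8416.7 × 0.53638 = 4514.5 m.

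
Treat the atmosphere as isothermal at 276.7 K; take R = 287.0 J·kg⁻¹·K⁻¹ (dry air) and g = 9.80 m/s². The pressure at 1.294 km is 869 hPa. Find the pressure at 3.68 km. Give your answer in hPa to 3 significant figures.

Scale height: H = RT/g = 287.0 × 276.7 / 9.80 = 8103.4 m.
Between two levels, P₂ = P₁ exp(−Δz/H) with Δz = z₂ − z₁.
Δz = 3680.0 − 1294.0 = 2386.0 m; Δz/H = 2386.0/8103.4 = 0.29444.
P₂ = 869 × exp(−0.29444) = 869 × 0.74495 = 647.36 hPa.

P ≈ 647 hPa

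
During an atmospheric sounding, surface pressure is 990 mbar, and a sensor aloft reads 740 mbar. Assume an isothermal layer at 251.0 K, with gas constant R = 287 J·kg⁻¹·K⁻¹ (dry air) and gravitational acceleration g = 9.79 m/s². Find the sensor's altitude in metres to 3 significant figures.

Scale height: H = RT/g = 287 × 251.0 / 9.79 = 7358.2 m.
Invert the barometric formula: z = H ln(P₀/P).
P₀/P = 990/740 = 1.3378; ln(1.3378) = 0.29103.
z = 7358.2 × 0.29103 = 2141.5 m.

z ≈ 2140 m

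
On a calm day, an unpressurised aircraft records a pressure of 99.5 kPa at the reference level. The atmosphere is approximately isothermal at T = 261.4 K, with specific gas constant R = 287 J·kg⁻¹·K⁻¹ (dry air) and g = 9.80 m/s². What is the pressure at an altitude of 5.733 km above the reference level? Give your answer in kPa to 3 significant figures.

P ≈ 47.1 kPa

Scale height: H = RT/g = 287 × 261.4 / 9.80 = 7655.3 m.
Barometric formula: P = P₀ exp(−z/H).
z/H = 5733.0/7655.3 = 0.74889; exp(−0.74889) = 0.47289.
P = 99.5 × 0.47289 = 47.053 kPa.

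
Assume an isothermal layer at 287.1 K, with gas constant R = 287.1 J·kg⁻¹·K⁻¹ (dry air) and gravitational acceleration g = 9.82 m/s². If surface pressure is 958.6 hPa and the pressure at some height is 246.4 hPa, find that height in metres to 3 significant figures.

Scale height: H = RT/g = 287.1 × 287.1 / 9.82 = 8393.7 m.
Invert the barometric formula: z = H ln(P₀/P).
P₀/P = 958.6/246.4 = 3.8904; ln(3.8904) = 1.3585.
z = 8393.7 × 1.3585 = 11403 m.

z ≈ 11400 m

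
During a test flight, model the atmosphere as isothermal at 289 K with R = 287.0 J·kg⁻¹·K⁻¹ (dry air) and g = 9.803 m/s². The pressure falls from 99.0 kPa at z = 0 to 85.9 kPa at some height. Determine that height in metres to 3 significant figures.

Scale height: H = RT/g = 287.0 × 289 / 9.803 = 8461.0 m.
Invert the barometric formula: z = H ln(P₀/P).
P₀/P = 99.0/85.9 = 1.1525; ln(1.1525) = 0.14193.
z = 8461.0 × 0.14193 = 1200.9 m.

z ≈ 1200 m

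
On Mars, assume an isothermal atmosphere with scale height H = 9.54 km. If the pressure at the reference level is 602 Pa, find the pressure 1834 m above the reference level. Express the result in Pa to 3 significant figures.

Barometric formula: P = P₀ exp(−z/H).
z/H = 1834.0/9540.0 = 0.19224; exp(−0.19224) = 0.82511.
P = 602 × 0.82511 = 496.72 Pa.

P ≈ 497 Pa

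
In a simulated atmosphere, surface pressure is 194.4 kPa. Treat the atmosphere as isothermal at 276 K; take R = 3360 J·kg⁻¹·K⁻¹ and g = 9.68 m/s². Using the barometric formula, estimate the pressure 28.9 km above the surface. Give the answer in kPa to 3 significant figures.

P ≈ 144 kPa

Scale height: H = RT/g = 3360 × 276 / 9.68 = 95802 m.
Barometric formula: P = P₀ exp(−z/H).
z/H = 28900/95802 = 0.30166; exp(−0.30166) = 0.73959.
P = 194.4 × 0.73959 = 143.78 kPa.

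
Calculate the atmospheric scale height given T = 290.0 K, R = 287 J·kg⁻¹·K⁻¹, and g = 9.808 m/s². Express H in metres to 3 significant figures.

The scale height of an isothermal atmosphere is H = RT/g.
H = 287 × 290.0 / 9.808 = 83230/9.808 = 8485.9 m.

H ≈ 8490 m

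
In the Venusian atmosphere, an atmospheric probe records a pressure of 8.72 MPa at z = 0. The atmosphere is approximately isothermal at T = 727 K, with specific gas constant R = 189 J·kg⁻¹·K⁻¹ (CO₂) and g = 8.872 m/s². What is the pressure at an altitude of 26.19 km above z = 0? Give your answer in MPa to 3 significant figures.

Scale height: H = RT/g = 189 × 727 / 8.872 = 15487 m.
Barometric formula: P = P₀ exp(−z/H).
z/H = 26190/15487 = 1.6911; exp(−1.6911) = 0.18432.
P = 8.72 × 0.18432 = 1.6073 MPa.

P ≈ 1.61 MPa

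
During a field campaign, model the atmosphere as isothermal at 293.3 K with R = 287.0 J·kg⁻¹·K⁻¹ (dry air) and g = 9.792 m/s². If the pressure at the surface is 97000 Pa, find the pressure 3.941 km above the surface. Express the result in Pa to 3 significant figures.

Scale height: H = RT/g = 287.0 × 293.3 / 9.792 = 8596.5 m.
Barometric formula: P = P₀ exp(−z/H).
z/H = 3941.0/8596.5 = 0.45844; exp(−0.45844) = 0.63227.
P = 97000 × 0.63227 = 61330 Pa.

P ≈ 61300 Pa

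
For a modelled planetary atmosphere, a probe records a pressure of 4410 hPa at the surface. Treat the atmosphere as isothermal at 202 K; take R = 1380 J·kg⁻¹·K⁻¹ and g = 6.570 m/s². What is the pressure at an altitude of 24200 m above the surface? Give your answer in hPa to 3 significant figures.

P ≈ 2490 hPa

Scale height: H = RT/g = 1380 × 202 / 6.570 = 42429 m.
Barometric formula: P = P₀ exp(−z/H).
z/H = 24200/42429 = 0.57036; exp(−0.57036) = 0.56532.
P = 4410 × 0.56532 = 2493.1 hPa.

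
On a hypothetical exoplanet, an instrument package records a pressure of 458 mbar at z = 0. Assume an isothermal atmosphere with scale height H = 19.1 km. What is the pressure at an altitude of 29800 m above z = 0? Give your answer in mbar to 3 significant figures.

Barometric formula: P = P₀ exp(−z/H).
z/H = 29800/19100 = 1.5602; exp(−1.5602) = 0.21009.
P = 458 × 0.21009 = 96.221 mbar.

P ≈ 96.2 mbar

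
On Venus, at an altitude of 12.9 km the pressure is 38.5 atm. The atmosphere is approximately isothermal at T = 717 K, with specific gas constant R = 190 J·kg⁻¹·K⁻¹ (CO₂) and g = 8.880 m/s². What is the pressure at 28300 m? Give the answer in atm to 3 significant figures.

P ≈ 14.1 atm

Scale height: H = RT/g = 190 × 717 / 8.880 = 15341 m.
Between two levels, P₂ = P₁ exp(−Δz/H) with Δz = z₂ − z₁.
Δz = 28300 − 12900 = 15400 m; Δz/H = 15400/15341 = 1.0038.
P₂ = 38.5 × exp(−1.0038) = 38.5 × 0.36648 = 14.109 atm.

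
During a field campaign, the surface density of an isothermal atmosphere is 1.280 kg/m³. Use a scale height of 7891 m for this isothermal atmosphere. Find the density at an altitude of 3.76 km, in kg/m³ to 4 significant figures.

ρ ≈ 0.7948 kg/m³

In an isothermal atmosphere, density decays like pressure: ρ = ρ₀ exp(−z/H).
z/H = 3760.0/7891.0 = 0.47649; exp(−0.47649) = 0.62096.
ρ = 1.280 × 0.62096 = 0.79483 kg/m³.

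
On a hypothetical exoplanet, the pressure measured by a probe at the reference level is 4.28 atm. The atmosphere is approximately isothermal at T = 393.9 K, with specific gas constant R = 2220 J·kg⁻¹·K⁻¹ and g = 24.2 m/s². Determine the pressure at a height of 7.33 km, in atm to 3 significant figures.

Scale height: H = RT/g = 2220 × 393.9 / 24.2 = 36135 m.
Barometric formula: P = P₀ exp(−z/H).
z/H = 7330.0/36135 = 0.20285; exp(−0.20285) = 0.81640.
P = 4.28 × 0.81640 = 3.4942 atm.

P ≈ 3.49 atm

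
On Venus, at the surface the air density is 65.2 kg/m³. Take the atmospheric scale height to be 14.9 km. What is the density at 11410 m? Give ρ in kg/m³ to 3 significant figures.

ρ ≈ 30.3 kg/m³

In an isothermal atmosphere, density decays like pressure: ρ = ρ₀ exp(−z/H).
z/H = 11410/14900 = 0.76577; exp(−0.76577) = 0.46498.
ρ = 65.2 × 0.46498 = 30.317 kg/m³.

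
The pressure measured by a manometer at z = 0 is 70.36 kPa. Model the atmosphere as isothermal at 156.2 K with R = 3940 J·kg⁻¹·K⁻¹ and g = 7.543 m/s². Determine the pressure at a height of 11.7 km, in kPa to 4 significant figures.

P ≈ 60.96 kPa

Scale height: H = RT/g = 3940 × 156.2 / 7.543 = 81589 m.
Barometric formula: P = P₀ exp(−z/H).
z/H = 11700/81589 = 0.14340; exp(−0.14340) = 0.86641.
P = 70.36 × 0.86641 = 60.961 kPa.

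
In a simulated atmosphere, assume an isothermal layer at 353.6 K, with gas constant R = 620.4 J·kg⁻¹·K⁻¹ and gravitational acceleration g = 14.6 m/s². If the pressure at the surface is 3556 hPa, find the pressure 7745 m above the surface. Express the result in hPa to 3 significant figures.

P ≈ 2120 hPa

Scale height: H = RT/g = 620.4 × 353.6 / 14.6 = 15026 m.
Barometric formula: P = P₀ exp(−z/H).
z/H = 7745.0/15026 = 0.51544; exp(−0.51544) = 0.59724.
P = 3556 × 0.59724 = 2123.8 hPa.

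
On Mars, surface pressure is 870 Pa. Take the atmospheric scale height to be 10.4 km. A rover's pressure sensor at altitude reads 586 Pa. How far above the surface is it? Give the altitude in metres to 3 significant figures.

Invert the barometric formula: z = H ln(P₀/P).
P₀/P = 870/586 = 1.4846; ln(1.4846) = 0.39515.
z = 10400 × 0.39515 = 4109.6 m.

z ≈ 4110 m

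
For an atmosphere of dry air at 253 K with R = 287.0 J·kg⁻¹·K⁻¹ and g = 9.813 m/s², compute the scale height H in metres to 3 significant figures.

H ≈ 7400 m

The scale height of an isothermal atmosphere is H = RT/g.
H = 287.0 × 253 / 9.813 = 72611/9.813 = 7399.5 m.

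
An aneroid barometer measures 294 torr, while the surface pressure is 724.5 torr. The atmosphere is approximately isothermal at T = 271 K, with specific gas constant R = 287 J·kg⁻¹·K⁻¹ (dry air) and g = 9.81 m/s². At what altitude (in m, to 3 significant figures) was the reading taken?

z ≈ 7150 m

Scale height: H = RT/g = 287 × 271 / 9.81 = 7928.3 m.
Invert the barometric formula: z = H ln(P₀/P).
P₀/P = 724.5/294 = 2.4643; ln(2.4643) = 0.90191.
z = 7928.3 × 0.90191 = 7150.6 m.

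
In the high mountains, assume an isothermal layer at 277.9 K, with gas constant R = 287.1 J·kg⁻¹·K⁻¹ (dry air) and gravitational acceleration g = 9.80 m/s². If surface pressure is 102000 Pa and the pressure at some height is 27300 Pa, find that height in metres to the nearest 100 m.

z ≈ 10700 m

Scale height: H = RT/g = 287.1 × 277.9 / 9.80 = 8141.3 m.
Invert the barometric formula: z = H ln(P₀/P).
P₀/P = 102000/27300 = 3.7363; ln(3.7363) = 1.3181.
z = 8141.3 × 1.3181 = 10731 m.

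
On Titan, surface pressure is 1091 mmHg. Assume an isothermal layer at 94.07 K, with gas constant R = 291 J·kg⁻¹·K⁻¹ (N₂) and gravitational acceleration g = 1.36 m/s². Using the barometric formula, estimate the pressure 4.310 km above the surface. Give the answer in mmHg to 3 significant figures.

Scale height: H = RT/g = 291 × 94.07 / 1.36 = 20128 m.
Barometric formula: P = P₀ exp(−z/H).
z/H = 4310.0/20128 = 0.21413; exp(−0.21413) = 0.80724.
P = 1091 × 0.80724 = 880.70 mmHg.

P ≈ 881 mmHg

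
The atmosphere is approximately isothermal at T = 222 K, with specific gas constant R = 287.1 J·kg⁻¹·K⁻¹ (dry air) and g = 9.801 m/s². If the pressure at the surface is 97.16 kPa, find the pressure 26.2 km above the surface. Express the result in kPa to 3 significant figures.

P ≈ 1.73 kPa

Scale height: H = RT/g = 287.1 × 222 / 9.801 = 6503.0 m.
Barometric formula: P = P₀ exp(−z/H).
z/H = 26200/6503.0 = 4.0289; exp(−4.0289) = 0.017794.
P = 97.16 × 0.017794 = 1.7289 kPa.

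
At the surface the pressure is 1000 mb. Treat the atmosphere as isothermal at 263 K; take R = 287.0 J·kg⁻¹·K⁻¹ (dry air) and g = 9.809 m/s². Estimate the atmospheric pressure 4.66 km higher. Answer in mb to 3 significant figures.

P ≈ 546 mb

Scale height: H = RT/g = 287.0 × 263 / 9.809 = 7695.1 m.
Barometric formula: P = P₀ exp(−z/H).
z/H = 4660.0/7695.1 = 0.60558; exp(−0.60558) = 0.54576.
P = 1000 × 0.54576 = 545.76 mb.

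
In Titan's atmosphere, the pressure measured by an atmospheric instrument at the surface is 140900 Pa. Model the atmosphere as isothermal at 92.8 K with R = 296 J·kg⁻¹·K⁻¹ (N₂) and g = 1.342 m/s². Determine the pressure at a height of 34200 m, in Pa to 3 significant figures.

P ≈ 26500 Pa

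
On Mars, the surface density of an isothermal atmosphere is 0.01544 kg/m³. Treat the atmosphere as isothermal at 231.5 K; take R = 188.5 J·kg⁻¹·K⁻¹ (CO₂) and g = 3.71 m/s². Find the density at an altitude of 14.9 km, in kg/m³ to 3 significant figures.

Scale height: H = RT/g = 188.5 × 231.5 / 3.71 = 11762 m.
In an isothermal atmosphere, density decays like pressure: ρ = ρ₀ exp(−z/H).
z/H = 14900/11762 = 1.2668; exp(−1.2668) = 0.28173.
ρ = 0.01544 × 0.28173 = 0.0043499 kg/m³.

ρ ≈ 0.00435 kg/m³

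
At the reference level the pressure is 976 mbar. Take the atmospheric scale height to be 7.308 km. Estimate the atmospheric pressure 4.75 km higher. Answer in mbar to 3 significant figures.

P ≈ 510 mbar

Barometric formula: P = P₀ exp(−z/H).
z/H = 4750.0/7308.0 = 0.64997; exp(−0.64997) = 0.52206.
P = 976 × 0.52206 = 509.53 mbar.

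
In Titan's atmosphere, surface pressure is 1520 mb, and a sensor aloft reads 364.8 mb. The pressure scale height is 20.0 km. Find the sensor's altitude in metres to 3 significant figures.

z ≈ 28500 m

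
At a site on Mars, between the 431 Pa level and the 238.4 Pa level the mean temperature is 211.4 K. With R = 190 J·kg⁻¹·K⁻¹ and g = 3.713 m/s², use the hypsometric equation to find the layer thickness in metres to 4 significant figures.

Hypsometric equation: Δz = (R T̄/g) ln(P₁/P₂).
R T̄/g = 190 × 211.4 / 3.713 = 10818 m.
ln(431/238.4) = ln(1.8079) = 0.59217.
Δz = 10818 × 0.59217 = 6406.1 m.

Δz ≈ 6406 m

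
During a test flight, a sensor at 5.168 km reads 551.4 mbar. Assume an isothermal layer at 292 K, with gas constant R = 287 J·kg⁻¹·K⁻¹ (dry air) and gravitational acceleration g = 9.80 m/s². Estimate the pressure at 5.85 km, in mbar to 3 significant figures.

P ≈ 509 mbar

Scale height: H = RT/g = 287 × 292 / 9.80 = 8551.4 m.
Between two levels, P₂ = P₁ exp(−Δz/H) with Δz = z₂ − z₁.
Δz = 5850.0 − 5168.0 = 682.00 m; Δz/H = 682.00/8551.4 = 0.079753.
P₂ = 551.4 × exp(−0.079753) = 551.4 × 0.92334 = 509.13 mbar.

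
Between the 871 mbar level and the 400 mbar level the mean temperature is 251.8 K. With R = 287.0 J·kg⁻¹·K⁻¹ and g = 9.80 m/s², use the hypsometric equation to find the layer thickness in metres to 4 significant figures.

Hypsometric equation: Δz = (R T̄/g) ln(P₁/P₂).
R T̄/g = 287.0 × 251.8 / 9.80 = 7374.1 m.
ln(871/400) = ln(2.1775) = 0.77818.
Δz = 7374.1 × 0.77818 = 5738.4 m.

Δz ≈ 5738 m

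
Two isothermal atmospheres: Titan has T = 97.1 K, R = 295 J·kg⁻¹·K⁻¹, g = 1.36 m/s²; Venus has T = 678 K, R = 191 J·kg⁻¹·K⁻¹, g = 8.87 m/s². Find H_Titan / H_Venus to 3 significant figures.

H_Titan/H_Venus ≈ 1.44

H = RT/g for each body.
H_Titan = 295 × 97.1 / 1.36 = 21062 m.
H_Venus = 191 × 678 / 8.87 = 14600 m.
H_Titan/H_Venus = 21062/14600 = 1.4426.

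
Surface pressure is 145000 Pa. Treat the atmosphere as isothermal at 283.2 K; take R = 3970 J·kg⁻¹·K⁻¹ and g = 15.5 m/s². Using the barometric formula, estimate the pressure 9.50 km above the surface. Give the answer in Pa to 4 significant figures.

P ≈ 127200 Pa

Scale height: H = RT/g = 3970 × 283.2 / 15.5 = 72536 m.
Barometric formula: P = P₀ exp(−z/H).
z/H = 9500.0/72536 = 0.13097; exp(−0.13097) = 0.87724.
P = 145000 × 0.87724 = 127200 Pa.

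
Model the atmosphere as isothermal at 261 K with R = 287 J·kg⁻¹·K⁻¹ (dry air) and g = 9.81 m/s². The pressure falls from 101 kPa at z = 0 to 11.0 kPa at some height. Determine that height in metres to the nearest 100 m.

Scale height: H = RT/g = 287 × 261 / 9.81 = 7635.8 m.
Invert the barometric formula: z = H ln(P₀/P).
P₀/P = 101/11.0 = 9.1818; ln(9.1818) = 2.2172.
z = 7635.8 × 2.2172 = 16930 m.

z ≈ 16900 m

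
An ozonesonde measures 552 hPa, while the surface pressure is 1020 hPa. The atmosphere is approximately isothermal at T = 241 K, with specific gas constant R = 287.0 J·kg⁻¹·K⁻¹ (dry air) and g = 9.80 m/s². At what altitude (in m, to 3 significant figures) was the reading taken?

Scale height: H = RT/g = 287.0 × 241 / 9.80 = 7057.9 m.
Invert the barometric formula: z = H ln(P₀/P).
P₀/P = 1020/552 = 1.8478; ln(1.8478) = 0.61400.
z = 7057.9 × 0.61400 = 4333.6 m.

z ≈ 4330 m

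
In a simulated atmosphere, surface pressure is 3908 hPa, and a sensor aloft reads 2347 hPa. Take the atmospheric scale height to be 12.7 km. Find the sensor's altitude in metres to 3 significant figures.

Invert the barometric formula: z = H ln(P₀/P).
P₀/P = 3908/2347 = 1.6651; ln(1.6651) = 0.50989.
z = 12700 × 0.50989 = 6475.6 m.

z ≈ 6480 m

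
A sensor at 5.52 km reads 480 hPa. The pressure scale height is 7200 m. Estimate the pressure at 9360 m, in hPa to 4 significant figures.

P ≈ 281.6 hPa

Between two levels, P₂ = P₁ exp(−Δz/H) with Δz = z₂ − z₁.
Δz = 9360.0 − 5520.0 = 3840.0 m; Δz/H = 3840.0/7200.0 = 0.53333.
P₂ = 480 × exp(−0.53333) = 480 × 0.58665 = 281.59 hPa.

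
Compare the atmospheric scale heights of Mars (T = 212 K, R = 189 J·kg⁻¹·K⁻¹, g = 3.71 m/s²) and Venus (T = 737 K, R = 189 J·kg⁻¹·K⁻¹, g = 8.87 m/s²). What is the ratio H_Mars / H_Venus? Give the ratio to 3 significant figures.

H_Mars/H_Venus ≈ 0.688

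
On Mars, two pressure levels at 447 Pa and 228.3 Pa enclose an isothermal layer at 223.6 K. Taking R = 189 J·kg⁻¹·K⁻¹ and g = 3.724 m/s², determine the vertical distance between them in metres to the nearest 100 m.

Δz ≈ 7600 m

Hypsometric equation: Δz = (R T̄/g) ln(P₁/P₂).
R T̄/g = 189 × 223.6 / 3.724 = 11348 m.
ln(447/228.3) = ln(1.9580) = 0.67192.
Δz = 11348 × 0.67192 = 7624.9 m.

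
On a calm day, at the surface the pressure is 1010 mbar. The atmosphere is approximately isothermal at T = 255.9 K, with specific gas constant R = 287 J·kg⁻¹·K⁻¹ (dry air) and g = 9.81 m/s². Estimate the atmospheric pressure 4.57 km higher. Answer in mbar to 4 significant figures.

P ≈ 548.6 mbar

Scale height: H = RT/g = 287 × 255.9 / 9.81 = 7486.6 m.
Barometric formula: P = P₀ exp(−z/H).
z/H = 4570.0/7486.6 = 0.61042; exp(−0.61042) = 0.54312.
P = 1010 × 0.54312 = 548.55 mbar.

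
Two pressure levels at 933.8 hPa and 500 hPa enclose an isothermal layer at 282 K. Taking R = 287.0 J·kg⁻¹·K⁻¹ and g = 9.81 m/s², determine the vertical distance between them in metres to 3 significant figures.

Δz ≈ 5150 m

Hypsometric equation: Δz = (R T̄/g) ln(P₁/P₂).
R T̄/g = 287.0 × 282 / 9.81 = 8250.2 m.
ln(933.8/500) = ln(1.8676) = 0.62465.
Δz = 8250.2 × 0.62465 = 5153.5 m.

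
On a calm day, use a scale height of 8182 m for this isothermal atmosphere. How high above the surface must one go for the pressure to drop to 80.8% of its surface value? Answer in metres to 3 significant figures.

z ≈ 1740 m

Set P/P₀ = exp(−z/H) = 0.808, so z = −H ln(0.808).
−ln(0.808) = 0.21319; z = 8182.0 × 0.21319 = 1744.3 m.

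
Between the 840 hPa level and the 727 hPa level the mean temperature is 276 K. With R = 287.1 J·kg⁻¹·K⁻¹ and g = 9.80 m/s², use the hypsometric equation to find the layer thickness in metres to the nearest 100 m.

Hypsometric equation: Δz = (R T̄/g) ln(P₁/P₂).
R T̄/g = 287.1 × 276 / 9.80 = 8085.7 m.
ln(840/727) = ln(1.1554) = 0.14445.
Δz = 8085.7 × 0.14445 = 1168.0 m.

Δz ≈ 1200 m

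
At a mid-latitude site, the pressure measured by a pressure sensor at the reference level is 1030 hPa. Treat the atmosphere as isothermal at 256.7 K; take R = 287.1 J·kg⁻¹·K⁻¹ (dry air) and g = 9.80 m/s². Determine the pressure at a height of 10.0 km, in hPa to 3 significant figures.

P ≈ 272 hPa

Scale height: H = RT/g = 287.1 × 256.7 / 9.80 = 7520.3 m.
Barometric formula: P = P₀ exp(−z/H).
z/H = 10000/7520.3 = 1.3297; exp(−1.3297) = 0.26456.
P = 1030 × 0.26456 = 272.50 hPa.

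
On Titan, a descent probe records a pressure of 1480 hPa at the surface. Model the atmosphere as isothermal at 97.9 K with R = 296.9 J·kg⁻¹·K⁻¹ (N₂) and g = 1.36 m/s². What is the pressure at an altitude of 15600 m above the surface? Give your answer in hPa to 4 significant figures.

P ≈ 713.3 hPa

Scale height: H = RT/g = 296.9 × 97.9 / 1.36 = 21372 m.
Barometric formula: P = P₀ exp(−z/H).
z/H = 15600/21372 = 0.72993; exp(−0.72993) = 0.48194.
P = 1480 × 0.48194 = 713.27 hPa.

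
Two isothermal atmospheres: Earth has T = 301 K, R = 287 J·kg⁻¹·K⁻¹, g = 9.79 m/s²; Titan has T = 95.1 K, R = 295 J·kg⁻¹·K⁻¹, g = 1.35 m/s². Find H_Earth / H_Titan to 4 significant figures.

H_Earth/H_Titan ≈ 0.4246

H = RT/g for each body.
H_Earth = 287 × 301 / 9.79 = 8824.0 m.
H_Titan = 295 × 95.1 / 1.35 = 20781 m.
H_Earth/H_Titan = 8824.0/20781 = 0.42462.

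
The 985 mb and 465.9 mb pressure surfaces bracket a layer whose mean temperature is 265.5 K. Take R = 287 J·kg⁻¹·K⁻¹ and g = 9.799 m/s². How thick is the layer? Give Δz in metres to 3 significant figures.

Δz ≈ 5820 m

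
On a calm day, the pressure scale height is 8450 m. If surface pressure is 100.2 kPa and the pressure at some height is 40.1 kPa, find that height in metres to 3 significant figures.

Invert the barometric formula: z = H ln(P₀/P).
P₀/P = 100.2/40.1 = 2.4988; ln(2.4988) = 0.91581.
z = 8450.0 × 0.91581 = 7738.6 m.

z ≈ 7740 m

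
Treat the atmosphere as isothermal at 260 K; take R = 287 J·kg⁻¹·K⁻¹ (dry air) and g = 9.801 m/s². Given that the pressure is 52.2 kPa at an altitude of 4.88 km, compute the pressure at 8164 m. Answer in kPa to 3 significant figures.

P ≈ 33.9 kPa

Scale height: H = RT/g = 287 × 260 / 9.801 = 7613.5 m.
Between two levels, P₂ = P₁ exp(−Δz/H) with Δz = z₂ − z₁.
Δz = 8164.0 − 4880.0 = 3284.0 m; Δz/H = 3284.0/7613.5 = 0.43134.
P₂ = 52.2 × exp(−0.43134) = 52.2 × 0.64964 = 33.911 kPa.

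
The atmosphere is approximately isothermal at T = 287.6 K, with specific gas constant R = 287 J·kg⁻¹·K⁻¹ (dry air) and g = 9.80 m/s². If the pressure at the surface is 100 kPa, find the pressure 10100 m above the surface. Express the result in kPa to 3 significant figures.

P ≈ 30.1 kPa

Scale height: H = RT/g = 287 × 287.6 / 9.80 = 8422.6 m.
Barometric formula: P = P₀ exp(−z/H).
z/H = 10100/8422.6 = 1.1992; exp(−1.1992) = 0.30144.
P = 100 × 0.30144 = 30.144 kPa.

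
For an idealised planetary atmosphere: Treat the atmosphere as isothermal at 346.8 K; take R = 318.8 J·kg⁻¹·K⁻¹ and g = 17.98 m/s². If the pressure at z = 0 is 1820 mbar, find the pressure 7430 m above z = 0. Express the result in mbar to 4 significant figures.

P ≈ 543.6 mbar

Scale height: H = RT/g = 318.8 × 346.8 / 17.98 = 6149.0 m.
Barometric formula: P = P₀ exp(−z/H).
z/H = 7430.0/6149.0 = 1.2083; exp(−1.2083) = 0.29870.
P = 1820 × 0.29870 = 543.63 mbar.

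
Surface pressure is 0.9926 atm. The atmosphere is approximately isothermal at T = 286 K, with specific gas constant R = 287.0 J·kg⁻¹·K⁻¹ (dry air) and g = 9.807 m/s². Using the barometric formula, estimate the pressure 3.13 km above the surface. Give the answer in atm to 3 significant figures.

P ≈ 0.683 atm

Scale height: H = RT/g = 287.0 × 286 / 9.807 = 8369.7 m.
Barometric formula: P = P₀ exp(−z/H).
z/H = 3130.0/8369.7 = 0.37397; exp(−0.37397) = 0.68800.
P = 0.9926 × 0.68800 = 0.68291 atm.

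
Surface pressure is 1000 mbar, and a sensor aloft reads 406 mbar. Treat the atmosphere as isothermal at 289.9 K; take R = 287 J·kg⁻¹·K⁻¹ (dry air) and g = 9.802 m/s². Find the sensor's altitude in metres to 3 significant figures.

Scale height: H = RT/g = 287 × 289.9 / 9.802 = 8488.2 m.
Invert the barometric formula: z = H ln(P₀/P).
P₀/P = 1000/406 = 2.4631; ln(2.4631) = 0.90142.
z = 8488.2 × 0.90142 = 7651.4 m.

z ≈ 7650 m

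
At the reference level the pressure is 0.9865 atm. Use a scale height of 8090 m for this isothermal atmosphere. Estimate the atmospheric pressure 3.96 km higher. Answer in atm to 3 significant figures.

Barometric formula: P = P₀ exp(−z/H).
z/H = 3960.0/8090.0 = 0.48949; exp(−0.48949) = 0.61294.
P = 0.9865 × 0.61294 = 0.60467 atm.

P ≈ 0.605 atm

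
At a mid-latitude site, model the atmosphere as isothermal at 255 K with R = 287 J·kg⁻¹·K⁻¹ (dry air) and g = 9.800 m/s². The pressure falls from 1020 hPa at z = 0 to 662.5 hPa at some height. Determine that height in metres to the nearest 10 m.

Scale height: H = RT/g = 287 × 255 / 9.800 = 7467.9 m.
Invert the barometric formula: z = H ln(P₀/P).
P₀/P = 1020/662.5 = 1.5396; ln(1.5396) = 0.43152.
z = 7467.9 × 0.43152 = 3222.5 m.

z ≈ 3220 m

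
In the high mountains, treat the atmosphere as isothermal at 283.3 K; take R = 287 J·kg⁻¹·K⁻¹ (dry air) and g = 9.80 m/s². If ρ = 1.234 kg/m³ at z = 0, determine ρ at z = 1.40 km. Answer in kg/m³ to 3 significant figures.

ρ ≈ 1.04 kg/m³

Scale height: H = RT/g = 287 × 283.3 / 9.80 = 8296.6 m.
In an isothermal atmosphere, density decays like pressure: ρ = ρ₀ exp(−z/H).
z/H = 1400.0/8296.6 = 0.16874; exp(−0.16874) = 0.84473.
ρ = 1.234 × 0.84473 = 1.0424 kg/m³.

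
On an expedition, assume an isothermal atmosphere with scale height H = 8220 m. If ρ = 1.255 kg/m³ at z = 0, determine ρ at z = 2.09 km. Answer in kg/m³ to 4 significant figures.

In an isothermal atmosphere, density decays like pressure: ρ = ρ₀ exp(−z/H).
z/H = 2090.0/8220.0 = 0.25426; exp(−0.25426) = 0.77549.
ρ = 1.255 × 0.77549 = 0.97324 kg/m³.

ρ ≈ 0.9732 kg/m³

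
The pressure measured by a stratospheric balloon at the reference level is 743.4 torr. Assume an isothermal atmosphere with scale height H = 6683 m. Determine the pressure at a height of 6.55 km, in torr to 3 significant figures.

Barometric formula: P = P₀ exp(−z/H).
z/H = 6550.0/6683.0 = 0.98010; exp(−0.98010) = 0.37527.
P = 743.4 × 0.37527 = 278.98 torr.

P ≈ 279 torr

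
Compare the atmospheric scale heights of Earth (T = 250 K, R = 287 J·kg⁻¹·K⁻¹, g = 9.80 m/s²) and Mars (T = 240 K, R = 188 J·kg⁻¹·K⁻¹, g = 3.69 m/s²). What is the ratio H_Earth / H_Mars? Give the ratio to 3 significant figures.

H_Earth/H_Mars ≈ 0.599

H = RT/g for each body.
H_Earth = 287 × 250 / 9.80 = 7321.4 m.
H_Mars = 188 × 240 / 3.69 = 12228 m.
H_Earth/H_Mars = 7321.4/12228 = 0.59874.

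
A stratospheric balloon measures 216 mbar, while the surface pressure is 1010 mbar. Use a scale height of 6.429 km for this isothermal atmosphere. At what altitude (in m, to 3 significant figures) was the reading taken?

z ≈ 9920 m

Invert the barometric formula: z = H ln(P₀/P).
P₀/P = 1010/216 = 4.6759; ln(4.6759) = 1.5424.
z = 6429.0 × 1.5424 = 9916.1 m.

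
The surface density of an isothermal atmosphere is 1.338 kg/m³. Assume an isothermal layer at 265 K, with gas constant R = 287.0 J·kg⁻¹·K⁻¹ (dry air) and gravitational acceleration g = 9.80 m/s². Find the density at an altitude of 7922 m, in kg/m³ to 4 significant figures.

Scale height: H = RT/g = 287.0 × 265 / 9.80 = 7760.7 m.
In an isothermal atmosphere, density decays like pressure: ρ = ρ₀ exp(−z/H).
z/H = 7922.0/7760.7 = 1.0208; exp(−1.0208) = 0.36031.
ρ = 1.338 × 0.36031 = 0.48209 kg/m³.

ρ ≈ 0.4821 kg/m³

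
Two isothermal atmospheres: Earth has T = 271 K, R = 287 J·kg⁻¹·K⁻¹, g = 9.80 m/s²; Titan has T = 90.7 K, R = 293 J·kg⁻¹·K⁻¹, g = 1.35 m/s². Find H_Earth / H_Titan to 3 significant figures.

H = RT/g for each body.
H_Earth = 287 × 271 / 9.80 = 7936.4 m.
H_Titan = 293 × 90.7 / 1.35 = 19685 m.
H_Earth/H_Titan = 7936.4/19685 = 0.40317.

H_Earth/H_Titan ≈ 0.403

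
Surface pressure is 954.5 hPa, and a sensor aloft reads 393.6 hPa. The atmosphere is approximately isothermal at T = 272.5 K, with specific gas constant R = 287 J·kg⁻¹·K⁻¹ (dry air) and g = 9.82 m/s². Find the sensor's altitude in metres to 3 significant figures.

z ≈ 7060 m

Scale height: H = RT/g = 287 × 272.5 / 9.82 = 7964.1 m.
Invert the barometric formula: z = H ln(P₀/P).
P₀/P = 954.5/393.6 = 2.4251; ln(2.4251) = 0.88587.
z = 7964.1 × 0.88587 = 7055.2 m.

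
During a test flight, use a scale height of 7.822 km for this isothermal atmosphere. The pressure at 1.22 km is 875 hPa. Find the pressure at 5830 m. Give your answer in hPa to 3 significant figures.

Between two levels, P₂ = P₁ exp(−Δz/H) with Δz = z₂ − z₁.
Δz = 5830.0 − 1220.0 = 4610.0 m; Δz/H = 4610.0/7822.0 = 0.58936.
P₂ = 875 × exp(−0.58936) = 875 × 0.55468 = 485.34 hPa.

P ≈ 485 hPa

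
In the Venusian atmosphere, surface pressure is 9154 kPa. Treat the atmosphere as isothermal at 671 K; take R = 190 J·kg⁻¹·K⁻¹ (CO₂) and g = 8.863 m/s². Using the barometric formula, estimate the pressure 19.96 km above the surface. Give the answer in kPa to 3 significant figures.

P ≈ 2290 kPa

Scale height: H = RT/g = 190 × 671 / 8.863 = 14385 m.
Barometric formula: P = P₀ exp(−z/H).
z/H = 19960/14385 = 1.3876; exp(−1.3876) = 0.24967.
P = 9154 × 0.24967 = 2285.5 kPa.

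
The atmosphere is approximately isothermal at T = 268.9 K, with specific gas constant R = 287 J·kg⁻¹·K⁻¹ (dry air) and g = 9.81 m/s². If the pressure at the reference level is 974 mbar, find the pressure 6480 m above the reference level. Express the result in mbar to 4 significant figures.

P ≈ 427.4 mbar

Scale height: H = RT/g = 287 × 268.9 / 9.81 = 7866.9 m.
Barometric formula: P = P₀ exp(−z/H).
z/H = 6480.0/7866.9 = 0.82370; exp(−0.82370) = 0.43881.
P = 974 × 0.43881 = 427.40 mbar.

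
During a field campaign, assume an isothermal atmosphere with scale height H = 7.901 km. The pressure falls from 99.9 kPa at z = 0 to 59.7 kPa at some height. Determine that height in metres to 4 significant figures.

Invert the barometric formula: z = H ln(P₀/P).
P₀/P = 99.9/59.7 = 1.6734; ln(1.6734) = 0.51486.
z = 7901.0 × 0.51486 = 4067.9 m.

z ≈ 4068 m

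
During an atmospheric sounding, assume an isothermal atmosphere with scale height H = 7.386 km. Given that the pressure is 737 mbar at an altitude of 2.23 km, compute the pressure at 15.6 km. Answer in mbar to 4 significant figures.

P ≈ 120.6 mbar

Between two levels, P₂ = P₁ exp(−Δz/H) with Δz = z₂ − z₁.
Δz = 15600 − 2230.0 = 13370 m; Δz/H = 13370/7386.0 = 1.8102.
P₂ = 737 × exp(−1.8102) = 737 × 0.16362 = 120.59 mbar.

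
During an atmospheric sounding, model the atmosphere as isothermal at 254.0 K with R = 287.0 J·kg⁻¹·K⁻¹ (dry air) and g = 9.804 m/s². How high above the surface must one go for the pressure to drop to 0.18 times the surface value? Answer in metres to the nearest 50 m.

Scale height: H = RT/g = 287.0 × 254.0 / 9.804 = 7435.5 m.
Set P/P₀ = exp(−z/H) = 0.18, so z = −H ln(0.18).
−ln(0.18) = 1.7148; z = 7435.5 × 1.7148 = 12750 m.

z ≈ 12750 m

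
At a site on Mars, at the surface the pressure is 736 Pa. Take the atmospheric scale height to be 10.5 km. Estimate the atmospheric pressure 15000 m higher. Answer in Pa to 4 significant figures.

Barometric formula: P = P₀ exp(−z/H).
z/H = 15000/10500 = 1.4286; exp(−1.4286) = 0.23964.
P = 736 × 0.23964 = 176.38 Pa.

P ≈ 176.4 Pa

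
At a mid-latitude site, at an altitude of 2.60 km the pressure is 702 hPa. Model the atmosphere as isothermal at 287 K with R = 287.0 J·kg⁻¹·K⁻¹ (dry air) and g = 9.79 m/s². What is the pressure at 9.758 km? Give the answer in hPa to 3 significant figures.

P ≈ 300 hPa

Scale height: H = RT/g = 287.0 × 287 / 9.79 = 8413.6 m.
Between two levels, P₂ = P₁ exp(−Δz/H) with Δz = z₂ − z₁.
Δz = 9758.0 − 2600.0 = 7158.0 m; Δz/H = 7158.0/8413.6 = 0.85077.
P₂ = 702 × exp(−0.85077) = 702 × 0.42709 = 299.82 hPa.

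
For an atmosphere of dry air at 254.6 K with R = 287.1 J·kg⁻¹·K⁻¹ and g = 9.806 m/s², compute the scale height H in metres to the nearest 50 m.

The scale height of an isothermal atmosphere is H = RT/g.
H = 287.1 × 254.6 / 9.806 = 73096/9.806 = 7454.2 m.

H ≈ 7450 m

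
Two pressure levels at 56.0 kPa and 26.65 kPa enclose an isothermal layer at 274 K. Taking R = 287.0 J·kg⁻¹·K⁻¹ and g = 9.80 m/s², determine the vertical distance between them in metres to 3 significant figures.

Δz ≈ 5960 m

Hypsometric equation: Δz = (R T̄/g) ln(P₁/P₂).
R T̄/g = 287.0 × 274 / 9.80 = 8024.3 m.
ln(56.0/26.65) = ln(2.1013) = 0.74256.
Δz = 8024.3 × 0.74256 = 5958.5 m.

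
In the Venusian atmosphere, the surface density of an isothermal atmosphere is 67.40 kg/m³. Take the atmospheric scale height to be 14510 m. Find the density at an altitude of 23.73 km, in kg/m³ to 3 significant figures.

ρ ≈ 13.1 kg/m³

In an isothermal atmosphere, density decays like pressure: ρ = ρ₀ exp(−z/H).
z/H = 23730/14510 = 1.6354; exp(−1.6354) = 0.19487.
ρ = 67.40 × 0.19487 = 13.134 kg/m³.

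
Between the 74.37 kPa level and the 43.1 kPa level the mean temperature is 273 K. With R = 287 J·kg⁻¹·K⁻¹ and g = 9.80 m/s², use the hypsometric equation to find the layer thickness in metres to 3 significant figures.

Δz ≈ 4360 m

Hypsometric equation: Δz = (R T̄/g) ln(P₁/P₂).
R T̄/g = 287 × 273 / 9.80 = 7995.0 m.
ln(74.37/43.1) = ln(1.7255) = 0.54552.
Δz = 7995.0 × 0.54552 = 4361.4 m.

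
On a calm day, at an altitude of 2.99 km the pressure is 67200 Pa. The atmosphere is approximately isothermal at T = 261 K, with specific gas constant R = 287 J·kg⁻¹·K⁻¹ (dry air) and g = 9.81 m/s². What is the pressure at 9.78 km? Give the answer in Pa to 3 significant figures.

Scale height: H = RT/g = 287 × 261 / 9.81 = 7635.8 m.
Between two levels, P₂ = P₁ exp(−Δz/H) with Δz = z₂ − z₁.
Δz = 9780.0 − 2990.0 = 6790.0 m; Δz/H = 6790.0/7635.8 = 0.88923.
P₂ = 67200 × exp(−0.88923) = 67200 × 0.41097 = 27617 Pa.

P ≈ 27600 Pa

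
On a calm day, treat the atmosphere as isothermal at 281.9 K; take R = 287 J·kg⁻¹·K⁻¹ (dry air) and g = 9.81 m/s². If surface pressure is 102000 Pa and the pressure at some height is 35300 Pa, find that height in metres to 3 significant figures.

Scale height: H = RT/g = 287 × 281.9 / 9.81 = 8247.2 m.
Invert the barometric formula: z = H ln(P₀/P).
P₀/P = 102000/35300 = 2.8895; ln(2.8895) = 1.0611.
z = 8247.2 × 1.0611 = 8751.1 m.

z ≈ 8750 m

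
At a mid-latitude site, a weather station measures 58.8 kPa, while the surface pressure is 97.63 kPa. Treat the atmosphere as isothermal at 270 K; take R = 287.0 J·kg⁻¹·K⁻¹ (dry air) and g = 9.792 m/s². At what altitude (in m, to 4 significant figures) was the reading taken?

Scale height: H = RT/g = 287.0 × 270 / 9.792 = 7913.6 m.
Invert the barometric formula: z = H ln(P₀/P).
P₀/P = 97.63/58.8 = 1.6604; ln(1.6604) = 0.50706.
z = 7913.6 × 0.50706 = 4012.7 m.

z ≈ 4013 m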